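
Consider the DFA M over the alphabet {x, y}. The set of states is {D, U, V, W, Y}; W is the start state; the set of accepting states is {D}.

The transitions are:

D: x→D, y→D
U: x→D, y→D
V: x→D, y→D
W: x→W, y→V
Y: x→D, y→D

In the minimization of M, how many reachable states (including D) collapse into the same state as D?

1

Reachable states from the start: {D,V,W}. Unreachable: {U,Y} — drop them.
Initial partition by acceptance: {D} | {V,W}.
Refine {V,W} on symbol x: members go to different blocks, giving {W} and {V}.
Stable partition: {D} | {W} | {V} — 3 equivalence classes.
The equivalence class containing D is {D}, of size 1.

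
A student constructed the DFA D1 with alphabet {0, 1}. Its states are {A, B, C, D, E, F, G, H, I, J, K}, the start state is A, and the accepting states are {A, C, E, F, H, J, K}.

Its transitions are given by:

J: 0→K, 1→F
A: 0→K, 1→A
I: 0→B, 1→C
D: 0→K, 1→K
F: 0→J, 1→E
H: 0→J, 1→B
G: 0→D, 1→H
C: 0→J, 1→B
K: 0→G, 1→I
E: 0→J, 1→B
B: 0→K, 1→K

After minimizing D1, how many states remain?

7

All states are reachable from the start state.
Start with accepting vs non-accepting: {A,C,E,F,H,J,K} | {B,D,G,I}.
Refine {A,C,E,F,H,J,K} on symbol 0: members go to different blocks, giving {A,C,E,F,H,J} and {K}.
Refine {A,C,E,F,H,J} on symbol 0: members go to different blocks, giving {C,E,F,H} and {A,J}.
On input 1, block {C,E,F,H} splits into {C,E,H} and {F}.
Refine {B,D,G,I} on symbol 0: members go to different blocks, giving {B,D} and {G,I}.
On input 1, block {A,J} splits into {A} and {J}.
Stable partition: {C,E,H} | {B,D} | {K} | {A} | {F} | {G,I} | {J} — 7 equivalence classes.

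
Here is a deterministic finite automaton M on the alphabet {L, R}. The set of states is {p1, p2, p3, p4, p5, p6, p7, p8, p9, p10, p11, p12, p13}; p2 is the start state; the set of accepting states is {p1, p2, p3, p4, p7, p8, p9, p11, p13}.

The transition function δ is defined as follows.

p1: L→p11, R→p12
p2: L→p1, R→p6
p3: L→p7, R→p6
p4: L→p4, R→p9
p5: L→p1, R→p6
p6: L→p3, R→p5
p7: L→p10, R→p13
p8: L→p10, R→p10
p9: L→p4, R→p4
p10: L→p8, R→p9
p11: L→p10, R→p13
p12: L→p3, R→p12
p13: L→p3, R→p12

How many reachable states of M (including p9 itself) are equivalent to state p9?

Every state is reachable, so we keep all 13.
Start with accepting vs non-accepting: {p1,p2,p3,p4,p7,p8,p9,p11,p13} | {p5,p6,p10,p12}.
Split {p1,p2,p3,p4,p7,p8,p9,p11,p13} by δ(·,L) → {p1,p2,p3,p4,p9,p13} and {p7,p8,p11}.
Refine {p1,p2,p3,p4,p9,p13} on symbol L: members go to different blocks, giving {p2,p4,p9,p13} and {p1,p3}.
On input L, block {p2,p4,p9,p13} splits into {p2,p13} and {p4,p9}.
Refine {p5,p6,p10,p12} on symbol L: members go to different blocks, giving {p5,p6,p12} and {p10}.
Split {p7,p8,p11} by δ(·,R) → {p7,p11} and {p8}.
Stable partition: {p2,p13} | {p5,p6,p12} | {p7,p11} | {p1,p3} | {p4,p9} | {p10} | {p8} — 7 equivalence classes.
State p9 belongs to the block {p4,p9}, which has 2 states.

2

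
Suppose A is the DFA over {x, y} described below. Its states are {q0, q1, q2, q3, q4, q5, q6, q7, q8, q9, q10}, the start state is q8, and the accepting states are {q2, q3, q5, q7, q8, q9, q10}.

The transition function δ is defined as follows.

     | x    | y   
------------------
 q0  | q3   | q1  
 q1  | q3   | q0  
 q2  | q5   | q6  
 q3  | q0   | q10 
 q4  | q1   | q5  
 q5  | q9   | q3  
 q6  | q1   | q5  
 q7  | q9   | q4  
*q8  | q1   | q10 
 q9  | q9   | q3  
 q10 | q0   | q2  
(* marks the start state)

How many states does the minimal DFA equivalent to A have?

6

Reachable states from the start: {q0,q1,q2,q3,q5,q6,q8,q9,q10}. Unreachable: {q4,q7} — drop them.
Initial partition by acceptance: {q2,q3,q5,q8,q9,q10} | {q0,q1,q6}.
On input x, block {q2,q3,q5,q8,q9,q10} splits into {q2,q5,q9} and {q3,q8,q10}.
On input y, block {q2,q5,q9} splits into {q5,q9} and {q2}.
Refine {q0,q1,q6} on symbol x: members go to different blocks, giving {q0,q1} and {q6}.
Refine {q3,q8,q10} on symbol y: members go to different blocks, giving {q3,q8} and {q10}.
Stable partition: {q5,q9} | {q0,q1} | {q3,q8} | {q2} | {q6} | {q10} — 6 equivalence classes.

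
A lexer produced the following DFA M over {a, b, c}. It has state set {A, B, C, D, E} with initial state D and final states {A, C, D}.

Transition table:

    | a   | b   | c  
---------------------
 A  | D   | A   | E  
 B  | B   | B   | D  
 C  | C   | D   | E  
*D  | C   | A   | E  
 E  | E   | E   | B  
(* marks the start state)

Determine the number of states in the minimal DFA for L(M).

3

Every state is reachable, so we keep all 5.
Initial partition by acceptance: {A,C,D} | {B,E}.
Refine {B,E} on symbol c: members go to different blocks, giving {B} and {E}.
The partition is now stable with 3 blocks: {A,C,D} | {B} | {E}.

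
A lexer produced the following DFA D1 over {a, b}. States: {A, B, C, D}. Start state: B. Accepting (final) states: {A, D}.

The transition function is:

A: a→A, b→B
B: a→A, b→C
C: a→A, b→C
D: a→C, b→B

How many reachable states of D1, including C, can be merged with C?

Reachable states from the start: {A,B,C}. Unreachable: {D} — drop them.
Start with accepting vs non-accepting: {A} | {B,C}.
The partition is now stable with 2 blocks: {A} | {B,C}.
The equivalence class containing C is {B,C}, of size 2.

2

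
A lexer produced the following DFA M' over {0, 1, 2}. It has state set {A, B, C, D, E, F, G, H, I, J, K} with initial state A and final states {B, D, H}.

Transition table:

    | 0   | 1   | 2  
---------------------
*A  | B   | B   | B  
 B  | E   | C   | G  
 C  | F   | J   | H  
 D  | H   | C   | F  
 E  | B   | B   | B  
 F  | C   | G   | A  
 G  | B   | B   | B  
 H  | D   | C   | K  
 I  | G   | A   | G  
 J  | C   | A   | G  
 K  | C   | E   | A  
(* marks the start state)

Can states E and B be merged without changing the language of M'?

First remove the unreachable states {I}; 10 states remain.
P0 = {B,D,H} | {A,C,E,F,G,J,K}.
Refine {B,D,H} on symbol 0: members go to different blocks, giving {D,H} and {B}.
Refine {A,C,E,F,G,J,K} on symbol 0: members go to different blocks, giving {C,F,J,K} and {A,E,G}.
Refine {C,F,J,K} on symbol 1: members go to different blocks, giving {F,J,K} and {C}.
The partition is now stable with 5 blocks: {D,H} | {F,J,K} | {B} | {A,E,G} | {C}.
E and B end up in different blocks, so they are distinguishable. For instance, the string 'ε' is accepted from only B.

No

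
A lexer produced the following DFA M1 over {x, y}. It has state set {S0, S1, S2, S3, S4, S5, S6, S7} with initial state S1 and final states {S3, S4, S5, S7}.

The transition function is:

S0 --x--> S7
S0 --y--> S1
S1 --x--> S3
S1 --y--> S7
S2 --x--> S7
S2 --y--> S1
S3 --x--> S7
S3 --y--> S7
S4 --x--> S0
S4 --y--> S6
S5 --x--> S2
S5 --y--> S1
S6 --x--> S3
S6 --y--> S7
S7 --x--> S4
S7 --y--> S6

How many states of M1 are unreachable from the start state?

2

Starting at S1 and following transitions, the reachable set is {S0, S1, S3, S4, S6, S7}. That leaves S2, S5 unreachable — 2 in total.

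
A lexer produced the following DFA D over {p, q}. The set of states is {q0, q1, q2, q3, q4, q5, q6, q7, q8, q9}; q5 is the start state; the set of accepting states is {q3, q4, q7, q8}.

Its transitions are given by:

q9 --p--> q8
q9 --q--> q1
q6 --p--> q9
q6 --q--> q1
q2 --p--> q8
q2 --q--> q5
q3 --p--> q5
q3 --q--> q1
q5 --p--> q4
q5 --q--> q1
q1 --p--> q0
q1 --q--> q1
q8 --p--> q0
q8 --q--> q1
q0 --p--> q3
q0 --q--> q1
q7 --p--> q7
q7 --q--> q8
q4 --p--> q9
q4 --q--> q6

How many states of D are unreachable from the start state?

Starting at q5 and following transitions, the reachable set is {q0, q1, q3, q4, q5, q6, q8, q9}. That leaves q2, q7 unreachable — 2 in total.

2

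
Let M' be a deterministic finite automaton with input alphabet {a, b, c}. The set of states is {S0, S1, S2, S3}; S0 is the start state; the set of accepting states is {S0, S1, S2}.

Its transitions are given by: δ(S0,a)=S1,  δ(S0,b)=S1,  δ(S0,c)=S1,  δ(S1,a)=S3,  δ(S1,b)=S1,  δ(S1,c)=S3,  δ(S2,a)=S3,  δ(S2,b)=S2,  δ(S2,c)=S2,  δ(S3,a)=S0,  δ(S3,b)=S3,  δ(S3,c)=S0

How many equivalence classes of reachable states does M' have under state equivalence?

3

States {S2} cannot be reached from the start state, so discard them.
P0 = {S0,S1} | {S3}.
On input a, block {S0,S1} splits into {S0} and {S1}.
The partition is now stable with 3 blocks: {S0} | {S3} | {S1}.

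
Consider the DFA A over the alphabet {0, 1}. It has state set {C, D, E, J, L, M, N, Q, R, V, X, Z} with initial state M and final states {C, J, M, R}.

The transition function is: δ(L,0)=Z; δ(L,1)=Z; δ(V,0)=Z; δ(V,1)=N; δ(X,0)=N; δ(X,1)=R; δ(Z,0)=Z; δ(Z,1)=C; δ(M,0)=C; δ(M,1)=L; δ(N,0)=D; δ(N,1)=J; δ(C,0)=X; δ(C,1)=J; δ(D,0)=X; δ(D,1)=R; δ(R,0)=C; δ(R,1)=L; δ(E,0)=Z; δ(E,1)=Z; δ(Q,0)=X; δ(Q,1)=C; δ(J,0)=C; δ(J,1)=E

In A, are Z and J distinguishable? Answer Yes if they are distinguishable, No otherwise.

Yes

States {Q,V} cannot be reached from the start state, so discard them.
P0 = {C,J,M,R} | {D,E,L,N,X,Z}.
Split {C,J,M,R} by δ(·,0) → {J,M,R} and {C}.
On input 1, block {D,E,L,N,X,Z} splits into {D,N,X} and {E,L} and {Z}.
No further refinement is possible. Final partition (5 blocks): {J,M,R} | {D,N,X} | {C} | {E,L} | {Z}.
Z and J end up in different blocks, so they are distinguishable. For instance, the string 'ε' is accepted from only J.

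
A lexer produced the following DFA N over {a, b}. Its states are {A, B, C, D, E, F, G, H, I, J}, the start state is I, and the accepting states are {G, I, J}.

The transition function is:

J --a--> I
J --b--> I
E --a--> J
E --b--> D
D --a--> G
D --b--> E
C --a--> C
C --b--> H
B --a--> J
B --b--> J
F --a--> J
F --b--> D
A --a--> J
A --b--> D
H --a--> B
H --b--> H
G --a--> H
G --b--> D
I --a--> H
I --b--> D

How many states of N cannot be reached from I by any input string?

3

BFS from I reaches {B, D, E, G, H, I, J}; the 3 state(s) A, C, F are never visited.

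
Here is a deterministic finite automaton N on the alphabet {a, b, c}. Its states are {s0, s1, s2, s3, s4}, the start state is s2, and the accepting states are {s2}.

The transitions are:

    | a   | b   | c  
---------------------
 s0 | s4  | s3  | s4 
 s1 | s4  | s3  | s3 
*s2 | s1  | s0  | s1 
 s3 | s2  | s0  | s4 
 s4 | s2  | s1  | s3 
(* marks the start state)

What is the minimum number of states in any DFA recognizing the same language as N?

3

Every state is reachable, so we keep all 5.
P0 = {s2} | {s0,s1,s3,s4}.
Refine {s0,s1,s3,s4} on symbol a: members go to different blocks, giving {s0,s1} and {s3,s4}.
No further refinement is possible. Final partition (3 blocks): {s2} | {s0,s1} | {s3,s4}.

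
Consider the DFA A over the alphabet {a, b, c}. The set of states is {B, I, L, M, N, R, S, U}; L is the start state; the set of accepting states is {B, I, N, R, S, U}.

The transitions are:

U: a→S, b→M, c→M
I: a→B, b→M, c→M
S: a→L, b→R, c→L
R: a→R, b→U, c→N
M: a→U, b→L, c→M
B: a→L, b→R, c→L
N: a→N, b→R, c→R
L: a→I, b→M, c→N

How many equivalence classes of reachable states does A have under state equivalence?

6

All states are reachable from the start state.
Initial partition by acceptance: {B,I,N,R,S,U} | {L,M}.
Refine {B,I,N,R,S,U} on symbol a: members go to different blocks, giving {I,N,R,U} and {B,S}.
Refine {I,N,R,U} on symbol a: members go to different blocks, giving {I,U} and {N,R}.
Refine {L,M} on symbol c: members go to different blocks, giving {M} and {L}.
On input b, block {N,R} splits into {N} and {R}.
No further refinement is possible. Final partition (6 blocks): {I,U} | {M} | {B,S} | {N} | {L} | {R}.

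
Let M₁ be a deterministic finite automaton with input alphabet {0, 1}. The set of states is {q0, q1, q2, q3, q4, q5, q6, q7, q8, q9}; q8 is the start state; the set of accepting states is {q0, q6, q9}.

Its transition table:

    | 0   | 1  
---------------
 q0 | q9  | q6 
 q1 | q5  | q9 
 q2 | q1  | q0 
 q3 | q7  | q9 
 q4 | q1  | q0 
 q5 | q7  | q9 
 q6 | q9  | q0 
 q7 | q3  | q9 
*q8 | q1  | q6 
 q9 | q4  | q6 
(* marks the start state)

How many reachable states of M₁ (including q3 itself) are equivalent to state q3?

4

Reachable states from the start: {q0,q1,q3,q4,q5,q6,q7,q8,q9}. Unreachable: {q2} — drop them.
Initial partition by acceptance: {q0,q6,q9} | {q1,q3,q4,q5,q7,q8}.
On input 0, block {q0,q6,q9} splits into {q0,q6} and {q9}.
On input 1, block {q1,q3,q4,q5,q7,q8} splits into {q1,q3,q5,q7} and {q4,q8}.
The partition is now stable with 4 blocks: {q0,q6} | {q1,q3,q5,q7} | {q9} | {q4,q8}.
State q3 belongs to the block {q1,q3,q5,q7}, which has 4 states.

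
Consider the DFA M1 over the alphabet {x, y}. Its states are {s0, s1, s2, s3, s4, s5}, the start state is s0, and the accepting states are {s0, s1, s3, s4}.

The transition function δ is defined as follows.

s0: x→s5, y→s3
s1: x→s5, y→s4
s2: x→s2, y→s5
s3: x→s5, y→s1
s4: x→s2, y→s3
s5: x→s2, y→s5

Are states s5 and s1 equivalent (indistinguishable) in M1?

No

All states are reachable from the start state.
P0 = {s0,s1,s3,s4} | {s2,s5}.
No further refinement is possible. Final partition (2 blocks): {s0,s1,s3,s4} | {s2,s5}.
s5 and s1 end up in different blocks, so they are distinguishable. For instance, the string 'ε' is accepted from only s1.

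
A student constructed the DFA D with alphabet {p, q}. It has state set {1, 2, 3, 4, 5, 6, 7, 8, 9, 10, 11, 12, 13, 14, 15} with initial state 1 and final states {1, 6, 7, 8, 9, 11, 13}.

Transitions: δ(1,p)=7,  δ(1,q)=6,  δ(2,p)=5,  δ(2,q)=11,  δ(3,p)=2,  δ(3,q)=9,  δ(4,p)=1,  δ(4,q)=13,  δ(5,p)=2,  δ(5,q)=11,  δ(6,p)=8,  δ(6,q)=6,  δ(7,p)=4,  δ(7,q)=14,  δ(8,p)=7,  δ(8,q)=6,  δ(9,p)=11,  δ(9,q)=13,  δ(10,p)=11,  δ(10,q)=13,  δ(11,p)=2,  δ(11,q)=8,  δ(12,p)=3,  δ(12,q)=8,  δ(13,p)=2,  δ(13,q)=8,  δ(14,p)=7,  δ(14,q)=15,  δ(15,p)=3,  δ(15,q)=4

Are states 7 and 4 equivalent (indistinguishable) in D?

First remove the unreachable states {10,12}; 13 states remain.
Initial partition by acceptance: {1,6,7,8,9,11,13} | {2,3,4,5,14,15}.
Split {1,6,7,8,9,11,13} by δ(·,p) → {1,6,8,9} and {7,11,13}.
On input p, block {1,6,8,9} splits into {1,8,9} and {6}.
On input q, block {1,8,9} splits into {1,8} and {9}.
Refine {2,3,4,5,14,15} on symbol p: members go to different blocks, giving {2,3,5,15} and {4} and {14}.
Split {2,3,5,15} by δ(·,q) → {2,5} and {3} and {15}.
On input p, block {7,11,13} splits into {11,13} and {7}.
No further refinement is possible. Final partition (10 blocks): {1,8} | {2,5} | {11,13} | {6} | {9} | {4} | {14} | {3} | {15} | {7}.
7 and 4 end up in different blocks, so they are distinguishable. For instance, the string 'ε' is accepted from only 7.

No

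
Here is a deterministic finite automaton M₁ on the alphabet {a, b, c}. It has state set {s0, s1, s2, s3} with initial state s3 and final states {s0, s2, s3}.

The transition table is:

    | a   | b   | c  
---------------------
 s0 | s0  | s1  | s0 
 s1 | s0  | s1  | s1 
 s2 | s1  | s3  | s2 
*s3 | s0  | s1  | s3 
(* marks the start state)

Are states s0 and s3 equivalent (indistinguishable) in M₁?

States {s2} cannot be reached from the start state, so discard them.
P0 = {s0,s3} | {s1}.
The partition is now stable with 2 blocks: {s0,s3} | {s1}.
s0 and s3 lie in the same block of the stable partition, so they are equivalent — no string distinguishes them.

Yes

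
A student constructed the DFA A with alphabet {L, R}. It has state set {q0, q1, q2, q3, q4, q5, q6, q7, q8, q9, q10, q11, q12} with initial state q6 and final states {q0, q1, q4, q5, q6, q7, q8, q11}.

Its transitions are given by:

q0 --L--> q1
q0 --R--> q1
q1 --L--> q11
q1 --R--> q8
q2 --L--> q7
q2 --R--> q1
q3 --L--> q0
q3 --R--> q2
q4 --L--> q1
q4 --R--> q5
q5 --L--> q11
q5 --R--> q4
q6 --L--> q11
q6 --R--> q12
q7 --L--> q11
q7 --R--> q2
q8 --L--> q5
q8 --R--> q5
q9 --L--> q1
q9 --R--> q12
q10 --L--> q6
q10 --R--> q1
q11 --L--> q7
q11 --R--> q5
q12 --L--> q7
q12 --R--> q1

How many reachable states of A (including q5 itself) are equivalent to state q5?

2

Reachable states from the start: {q1,q2,q4,q5,q6,q7,q8,q11,q12}. Unreachable: {q0,q3,q9,q10} — drop them.
Start with accepting vs non-accepting: {q1,q4,q5,q6,q7,q8,q11} | {q2,q12}.
On input R, block {q1,q4,q5,q6,q7,q8,q11} splits into {q1,q4,q5,q8,q11} and {q6,q7}.
Refine {q1,q4,q5,q8,q11} on symbol L: members go to different blocks, giving {q1,q4,q5,q8} and {q11}.
On input L, block {q1,q4,q5,q8} splits into {q1,q5} and {q4,q8}.
Stable partition: {q1,q5} | {q2,q12} | {q6,q7} | {q11} | {q4,q8} — 5 equivalence classes.
State q5 belongs to the block {q1,q5}, which has 2 states.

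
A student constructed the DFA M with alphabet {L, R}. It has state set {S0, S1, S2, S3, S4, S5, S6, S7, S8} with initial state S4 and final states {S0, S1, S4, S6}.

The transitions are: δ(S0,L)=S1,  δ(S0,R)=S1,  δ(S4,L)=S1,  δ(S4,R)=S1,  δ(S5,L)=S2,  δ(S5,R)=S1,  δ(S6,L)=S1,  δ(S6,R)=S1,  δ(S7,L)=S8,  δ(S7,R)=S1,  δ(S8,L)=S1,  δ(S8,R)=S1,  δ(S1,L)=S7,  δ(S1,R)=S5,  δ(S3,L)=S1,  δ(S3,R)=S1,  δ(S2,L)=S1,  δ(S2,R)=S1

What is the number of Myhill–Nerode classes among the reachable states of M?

States {S0,S3,S6} cannot be reached from the start state, so discard them.
Start with accepting vs non-accepting: {S1,S4} | {S2,S5,S7,S8}.
On input L, block {S1,S4} splits into {S1} and {S4}.
Split {S2,S5,S7,S8} by δ(·,L) → {S2,S8} and {S5,S7}.
The partition is now stable with 4 blocks: {S1} | {S2,S8} | {S4} | {S5,S7}.

4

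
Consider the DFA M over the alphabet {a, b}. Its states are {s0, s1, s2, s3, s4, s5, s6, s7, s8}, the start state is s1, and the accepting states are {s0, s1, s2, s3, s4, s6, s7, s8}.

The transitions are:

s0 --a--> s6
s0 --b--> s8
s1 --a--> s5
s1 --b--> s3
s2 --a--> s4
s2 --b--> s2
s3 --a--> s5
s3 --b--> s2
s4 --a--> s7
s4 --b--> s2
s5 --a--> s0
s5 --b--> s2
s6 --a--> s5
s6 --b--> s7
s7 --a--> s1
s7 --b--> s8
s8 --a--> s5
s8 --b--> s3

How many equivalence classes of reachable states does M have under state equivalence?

All states are reachable from the start state.
P0 = {s0,s1,s2,s3,s4,s6,s7,s8} | {s5}.
Split {s0,s1,s2,s3,s4,s6,s7,s8} by δ(·,a) → {s0,s2,s4,s7} and {s1,s3,s6,s8}.
Refine {s0,s2,s4,s7} on symbol a: members go to different blocks, giving {s0,s7} and {s2,s4}.
Split {s1,s3,s6,s8} by δ(·,b) → {s1,s8} and {s3} and {s6}.
On input a, block {s0,s7} splits into {s0} and {s7}.
Refine {s2,s4} on symbol a: members go to different blocks, giving {s2} and {s4}.
Stable partition: {s0} | {s5} | {s1,s8} | {s2} | {s3} | {s6} | {s7} | {s4} — 8 equivalence classes.

8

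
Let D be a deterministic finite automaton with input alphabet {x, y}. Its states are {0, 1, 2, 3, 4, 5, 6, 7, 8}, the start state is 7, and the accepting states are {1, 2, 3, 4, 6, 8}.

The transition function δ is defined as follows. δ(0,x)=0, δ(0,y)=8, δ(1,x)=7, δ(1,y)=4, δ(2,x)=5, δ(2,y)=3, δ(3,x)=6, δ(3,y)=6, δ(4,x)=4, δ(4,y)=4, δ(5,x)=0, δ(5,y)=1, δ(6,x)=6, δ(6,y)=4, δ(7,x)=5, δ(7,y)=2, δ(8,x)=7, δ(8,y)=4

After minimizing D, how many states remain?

All states are reachable from the start state.
Start with accepting vs non-accepting: {1,2,3,4,6,8} | {0,5,7}.
Refine {1,2,3,4,6,8} on symbol x: members go to different blocks, giving {1,2,8} and {3,4,6}.
No further refinement is possible. Final partition (3 blocks): {1,2,8} | {0,5,7} | {3,4,6}.

3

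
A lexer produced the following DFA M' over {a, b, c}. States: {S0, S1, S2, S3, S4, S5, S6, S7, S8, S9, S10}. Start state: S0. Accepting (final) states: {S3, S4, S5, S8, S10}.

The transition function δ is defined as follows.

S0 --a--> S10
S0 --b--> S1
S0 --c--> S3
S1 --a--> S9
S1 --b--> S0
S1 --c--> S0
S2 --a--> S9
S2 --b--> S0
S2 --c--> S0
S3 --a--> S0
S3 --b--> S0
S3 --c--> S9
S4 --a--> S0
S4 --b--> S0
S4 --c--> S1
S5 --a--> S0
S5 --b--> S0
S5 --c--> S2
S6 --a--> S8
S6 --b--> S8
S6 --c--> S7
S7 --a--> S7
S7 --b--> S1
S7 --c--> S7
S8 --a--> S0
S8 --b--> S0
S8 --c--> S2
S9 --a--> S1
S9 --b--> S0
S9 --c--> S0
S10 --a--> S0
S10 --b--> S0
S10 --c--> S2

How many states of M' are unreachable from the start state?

5

Starting at S0 and following transitions, the reachable set is {S0, S1, S2, S3, S9, S10}. That leaves S4, S5, S6, S7, S8 unreachable — 5 in total.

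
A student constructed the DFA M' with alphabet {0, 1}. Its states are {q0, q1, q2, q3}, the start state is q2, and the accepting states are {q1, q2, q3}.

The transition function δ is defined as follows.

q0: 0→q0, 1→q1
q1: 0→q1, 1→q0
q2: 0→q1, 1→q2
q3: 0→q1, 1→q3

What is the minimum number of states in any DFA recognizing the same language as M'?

3

Reachable states from the start: {q0,q1,q2}. Unreachable: {q3} — drop them.
P0 = {q1,q2} | {q0}.
Split {q1,q2} by δ(·,1) → {q1} and {q2}.
The partition is now stable with 3 blocks: {q1} | {q0} | {q2}.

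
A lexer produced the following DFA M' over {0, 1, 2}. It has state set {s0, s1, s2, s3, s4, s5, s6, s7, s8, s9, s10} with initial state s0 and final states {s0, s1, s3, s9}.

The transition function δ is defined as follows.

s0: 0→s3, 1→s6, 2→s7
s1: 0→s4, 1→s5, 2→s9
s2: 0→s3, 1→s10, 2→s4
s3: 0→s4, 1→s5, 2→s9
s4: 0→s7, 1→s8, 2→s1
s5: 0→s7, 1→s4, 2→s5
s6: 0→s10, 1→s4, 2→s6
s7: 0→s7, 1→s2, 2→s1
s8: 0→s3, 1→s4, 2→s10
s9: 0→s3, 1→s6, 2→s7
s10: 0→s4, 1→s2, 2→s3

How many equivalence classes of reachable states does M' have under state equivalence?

5

All states are reachable from the start state.
P0 = {s0,s1,s3,s9} | {s2,s4,s5,s6,s7,s8,s10}.
Refine {s0,s1,s3,s9} on symbol 0: members go to different blocks, giving {s0,s9} and {s1,s3}.
Refine {s2,s4,s5,s6,s7,s8,s10} on symbol 0: members go to different blocks, giving {s4,s5,s6,s7,s10} and {s2,s8}.
Split {s4,s5,s6,s7,s10} by δ(·,1) → {s4,s7,s10} and {s5,s6}.
Stable partition: {s0,s9} | {s4,s7,s10} | {s1,s3} | {s2,s8} | {s5,s6} — 5 equivalence classes.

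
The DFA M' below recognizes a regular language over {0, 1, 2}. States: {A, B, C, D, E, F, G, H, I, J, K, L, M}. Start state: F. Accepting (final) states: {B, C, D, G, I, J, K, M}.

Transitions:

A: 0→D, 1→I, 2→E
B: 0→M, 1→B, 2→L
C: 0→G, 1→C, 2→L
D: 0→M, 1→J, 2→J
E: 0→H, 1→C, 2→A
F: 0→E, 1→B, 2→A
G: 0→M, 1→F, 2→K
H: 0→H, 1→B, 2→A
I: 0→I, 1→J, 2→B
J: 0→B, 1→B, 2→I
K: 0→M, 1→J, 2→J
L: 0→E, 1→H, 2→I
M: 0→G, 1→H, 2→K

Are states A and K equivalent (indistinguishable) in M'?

Initial partition by acceptance: {B,C,D,G,I,J,K,M} | {A,E,F,H,L}.
On input 1, block {B,C,D,G,I,J,K,M} splits into {B,C,D,I,J,K} and {G,M}.
On input 0, block {B,C,D,I,J,K} splits into {B,C,D,K} and {I,J}.
On input 1, block {B,C,D,K} splits into {B,C} and {D,K}.
On input 0, block {A,E,F,H,L} splits into {E,F,H,L} and {A}.
Refine {E,F,H,L} on symbol 1: members go to different blocks, giving {E,F,H} and {L}.
Split {I,J} by δ(·,0) → {I} and {J}.
No further refinement is possible. Final partition (8 blocks): {B,C} | {E,F,H} | {G,M} | {I} | {D,K} | {A} | {L} | {J}.
A and K end up in different blocks, so they are distinguishable. For instance, the string 'ε' is accepted from only K.

No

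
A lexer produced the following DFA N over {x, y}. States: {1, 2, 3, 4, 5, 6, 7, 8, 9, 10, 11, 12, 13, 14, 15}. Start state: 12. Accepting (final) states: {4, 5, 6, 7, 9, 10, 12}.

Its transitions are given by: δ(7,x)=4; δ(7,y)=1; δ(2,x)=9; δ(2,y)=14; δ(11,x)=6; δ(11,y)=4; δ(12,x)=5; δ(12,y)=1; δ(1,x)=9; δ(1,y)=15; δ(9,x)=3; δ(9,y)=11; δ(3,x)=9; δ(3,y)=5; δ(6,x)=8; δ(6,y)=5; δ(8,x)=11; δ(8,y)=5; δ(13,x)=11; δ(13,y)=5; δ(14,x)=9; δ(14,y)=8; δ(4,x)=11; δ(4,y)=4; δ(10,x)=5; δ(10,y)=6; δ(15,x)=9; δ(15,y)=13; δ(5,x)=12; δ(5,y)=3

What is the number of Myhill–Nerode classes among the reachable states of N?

First remove the unreachable states {2,7,10,14}; 11 states remain.
Initial partition by acceptance: {4,5,6,9,12} | {1,3,8,11,13,15}.
Split {4,5,6,9,12} by δ(·,x) → {4,6,9} and {5,12}.
Split {4,6,9} by δ(·,y) → {4} and {6} and {9}.
On input x, block {1,3,8,11,13,15} splits into {1,3,15} and {8,13} and {11}.
Refine {1,3,15} on symbol y: members go to different blocks, giving {1} and {3} and {15}.
Refine {5,12} on symbol y: members go to different blocks, giving {5} and {12}.
Stable partition: {4} | {1} | {5} | {6} | {9} | {8,13} | {11} | {3} | {15} | {12} — 10 equivalence classes.

10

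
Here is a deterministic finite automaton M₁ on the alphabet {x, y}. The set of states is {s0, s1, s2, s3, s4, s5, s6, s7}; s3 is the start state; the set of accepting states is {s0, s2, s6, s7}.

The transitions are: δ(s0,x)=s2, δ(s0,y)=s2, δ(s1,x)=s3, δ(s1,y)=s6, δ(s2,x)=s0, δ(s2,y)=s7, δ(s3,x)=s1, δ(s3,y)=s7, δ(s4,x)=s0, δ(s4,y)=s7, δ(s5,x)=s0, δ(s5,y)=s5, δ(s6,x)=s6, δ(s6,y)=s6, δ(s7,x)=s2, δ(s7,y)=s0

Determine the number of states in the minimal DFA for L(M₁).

2

First remove the unreachable states {s4,s5}; 6 states remain.
P0 = {s0,s2,s6,s7} | {s1,s3}.
Stable partition: {s0,s2,s6,s7} | {s1,s3} — 2 equivalence classes.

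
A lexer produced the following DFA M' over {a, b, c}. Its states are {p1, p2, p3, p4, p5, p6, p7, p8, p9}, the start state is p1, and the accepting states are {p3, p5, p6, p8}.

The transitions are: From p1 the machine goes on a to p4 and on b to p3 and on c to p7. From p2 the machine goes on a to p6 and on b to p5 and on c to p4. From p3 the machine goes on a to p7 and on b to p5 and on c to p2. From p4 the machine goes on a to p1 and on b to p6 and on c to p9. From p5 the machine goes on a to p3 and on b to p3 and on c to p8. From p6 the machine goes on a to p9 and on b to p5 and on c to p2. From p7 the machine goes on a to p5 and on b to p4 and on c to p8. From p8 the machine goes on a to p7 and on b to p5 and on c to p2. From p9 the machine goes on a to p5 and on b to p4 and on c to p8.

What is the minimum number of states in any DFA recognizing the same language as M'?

All states are reachable from the start state.
P0 = {p3,p5,p6,p8} | {p1,p2,p4,p7,p9}.
Refine {p3,p5,p6,p8} on symbol a: members go to different blocks, giving {p3,p6,p8} and {p5}.
Refine {p1,p2,p4,p7,p9} on symbol a: members go to different blocks, giving {p1,p4} and {p7,p9} and {p2}.
Stable partition: {p3,p6,p8} | {p1,p4} | {p5} | {p7,p9} | {p2} — 5 equivalence classes.

5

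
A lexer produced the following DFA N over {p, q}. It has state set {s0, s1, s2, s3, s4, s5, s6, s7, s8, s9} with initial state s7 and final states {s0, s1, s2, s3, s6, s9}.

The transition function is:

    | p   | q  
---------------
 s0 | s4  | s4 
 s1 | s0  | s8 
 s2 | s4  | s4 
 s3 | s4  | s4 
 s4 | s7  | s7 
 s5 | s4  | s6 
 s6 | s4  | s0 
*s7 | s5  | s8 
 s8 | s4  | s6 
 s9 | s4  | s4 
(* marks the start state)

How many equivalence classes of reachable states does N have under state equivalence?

5

States {s1,s2,s3,s9} cannot be reached from the start state, so discard them.
P0 = {s0,s6} | {s4,s5,s7,s8}.
On input q, block {s0,s6} splits into {s0} and {s6}.
Split {s4,s5,s7,s8} by δ(·,q) → {s4,s7} and {s5,s8}.
Split {s4,s7} by δ(·,p) → {s4} and {s7}.
Stable partition: {s0} | {s4} | {s6} | {s5,s8} | {s7} — 5 equivalence classes.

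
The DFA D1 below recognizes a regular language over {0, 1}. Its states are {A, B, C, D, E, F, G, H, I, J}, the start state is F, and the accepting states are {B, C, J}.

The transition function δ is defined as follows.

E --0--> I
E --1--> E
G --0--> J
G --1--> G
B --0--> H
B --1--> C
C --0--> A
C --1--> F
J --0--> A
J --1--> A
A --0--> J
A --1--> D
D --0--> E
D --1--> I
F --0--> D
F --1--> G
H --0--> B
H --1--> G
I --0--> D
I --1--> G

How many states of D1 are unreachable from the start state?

3

BFS from F reaches {A, D, E, F, G, I, J}; the 3 state(s) B, C, H are never visited.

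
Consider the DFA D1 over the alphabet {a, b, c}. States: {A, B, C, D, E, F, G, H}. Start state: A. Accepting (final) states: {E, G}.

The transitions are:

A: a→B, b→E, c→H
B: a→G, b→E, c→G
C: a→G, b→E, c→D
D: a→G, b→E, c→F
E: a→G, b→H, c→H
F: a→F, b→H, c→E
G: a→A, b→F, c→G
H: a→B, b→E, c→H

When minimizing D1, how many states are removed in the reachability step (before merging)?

2

BFS from A reaches {A, B, E, F, G, H}; the 2 state(s) C, D are never visited.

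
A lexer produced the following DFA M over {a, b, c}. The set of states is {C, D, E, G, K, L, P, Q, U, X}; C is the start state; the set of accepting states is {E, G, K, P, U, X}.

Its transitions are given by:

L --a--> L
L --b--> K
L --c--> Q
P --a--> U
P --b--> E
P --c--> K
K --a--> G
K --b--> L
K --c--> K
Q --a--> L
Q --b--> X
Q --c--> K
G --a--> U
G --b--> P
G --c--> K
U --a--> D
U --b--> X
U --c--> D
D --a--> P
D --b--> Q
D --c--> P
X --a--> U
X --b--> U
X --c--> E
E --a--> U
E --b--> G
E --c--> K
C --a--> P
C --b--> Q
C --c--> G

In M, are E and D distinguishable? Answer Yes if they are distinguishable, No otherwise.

Every state is reachable, so we keep all 10.
Start with accepting vs non-accepting: {E,G,K,P,U,X} | {C,D,L,Q}.
Split {E,G,K,P,U,X} by δ(·,a) → {E,G,K,P,X} and {U}.
Refine {E,G,K,P,X} on symbol a: members go to different blocks, giving {E,G,P,X} and {K}.
On input b, block {E,G,P,X} splits into {E,G,P} and {X}.
Split {C,D,L,Q} by δ(·,a) → {C,D} and {L,Q}.
Refine {L,Q} on symbol b: members go to different blocks, giving {Q} and {L}.
Stable partition: {E,G,P} | {C,D} | {U} | {K} | {X} | {Q} | {L} — 7 equivalence classes.
E and D end up in different blocks, so they are distinguishable. For instance, the string 'ε' is accepted from only E.

Yes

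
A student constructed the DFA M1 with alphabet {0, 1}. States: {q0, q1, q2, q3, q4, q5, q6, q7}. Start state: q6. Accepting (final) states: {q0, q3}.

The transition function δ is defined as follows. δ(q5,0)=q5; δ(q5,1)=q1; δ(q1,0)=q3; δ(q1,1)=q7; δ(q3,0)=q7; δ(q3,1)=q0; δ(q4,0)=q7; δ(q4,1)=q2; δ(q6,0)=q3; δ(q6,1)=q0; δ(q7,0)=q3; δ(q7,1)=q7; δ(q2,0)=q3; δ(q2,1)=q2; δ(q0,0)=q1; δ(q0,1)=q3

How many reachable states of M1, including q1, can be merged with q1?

2

Reachable states from the start: {q0,q1,q3,q6,q7}. Unreachable: {q2,q4,q5} — drop them.
P0 = {q0,q3} | {q1,q6,q7}.
Refine {q1,q6,q7} on symbol 1: members go to different blocks, giving {q1,q7} and {q6}.
No further refinement is possible. Final partition (3 blocks): {q0,q3} | {q1,q7} | {q6}.
The equivalence class containing q1 is {q1,q7}, of size 2.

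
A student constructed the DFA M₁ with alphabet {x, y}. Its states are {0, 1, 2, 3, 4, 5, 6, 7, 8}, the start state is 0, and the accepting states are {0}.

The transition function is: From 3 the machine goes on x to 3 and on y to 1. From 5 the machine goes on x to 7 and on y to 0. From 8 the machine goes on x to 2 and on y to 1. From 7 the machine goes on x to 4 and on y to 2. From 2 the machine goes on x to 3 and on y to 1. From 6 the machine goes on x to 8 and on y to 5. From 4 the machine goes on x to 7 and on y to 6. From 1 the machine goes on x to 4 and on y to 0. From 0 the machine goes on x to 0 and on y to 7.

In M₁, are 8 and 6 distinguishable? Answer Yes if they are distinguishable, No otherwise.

No

Every state is reachable, so we keep all 9.
P0 = {0} | {1,2,3,4,5,6,7,8}.
On input y, block {1,2,3,4,5,6,7,8} splits into {2,3,4,6,7,8} and {1,5}.
Refine {2,3,4,6,7,8} on symbol y: members go to different blocks, giving {2,3,6,8} and {4,7}.
No further refinement is possible. Final partition (4 blocks): {0} | {2,3,6,8} | {1,5} | {4,7}.
8 and 6 lie in the same block of the stable partition, so they are equivalent — no string distinguishes them.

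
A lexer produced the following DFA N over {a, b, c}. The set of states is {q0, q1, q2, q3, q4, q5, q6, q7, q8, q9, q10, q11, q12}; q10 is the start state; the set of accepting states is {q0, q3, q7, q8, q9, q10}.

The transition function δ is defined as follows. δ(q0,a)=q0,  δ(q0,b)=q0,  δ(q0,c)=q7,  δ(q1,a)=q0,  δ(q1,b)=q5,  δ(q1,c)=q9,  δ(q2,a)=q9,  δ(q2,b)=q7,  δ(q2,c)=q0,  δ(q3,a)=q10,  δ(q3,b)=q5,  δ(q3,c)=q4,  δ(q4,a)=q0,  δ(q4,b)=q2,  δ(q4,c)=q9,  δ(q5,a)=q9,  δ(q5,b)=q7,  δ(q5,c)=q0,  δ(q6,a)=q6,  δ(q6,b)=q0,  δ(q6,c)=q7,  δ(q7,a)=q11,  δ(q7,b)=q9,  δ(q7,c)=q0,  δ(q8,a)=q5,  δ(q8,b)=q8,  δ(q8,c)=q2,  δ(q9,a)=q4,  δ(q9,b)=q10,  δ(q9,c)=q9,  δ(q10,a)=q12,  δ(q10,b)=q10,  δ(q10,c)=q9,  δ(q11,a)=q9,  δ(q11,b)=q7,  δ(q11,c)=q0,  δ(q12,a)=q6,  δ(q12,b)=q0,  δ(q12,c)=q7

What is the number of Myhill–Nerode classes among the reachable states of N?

Reachable states from the start: {q0,q2,q4,q6,q7,q9,q10,q11,q12}. Unreachable: {q1,q3,q5,q8} — drop them.
Start with accepting vs non-accepting: {q0,q7,q9,q10} | {q2,q4,q6,q11,q12}.
On input a, block {q0,q7,q9,q10} splits into {q7,q9,q10} and {q0}.
Split {q7,q9,q10} by δ(·,c) → {q9,q10} and {q7}.
Split {q2,q4,q6,q11,q12} by δ(·,a) → {q2,q11} and {q6,q12} and {q4}.
Split {q9,q10} by δ(·,a) → {q9} and {q10}.
No further refinement is possible. Final partition (7 blocks): {q9} | {q2,q11} | {q0} | {q7} | {q6,q12} | {q4} | {q10}.

7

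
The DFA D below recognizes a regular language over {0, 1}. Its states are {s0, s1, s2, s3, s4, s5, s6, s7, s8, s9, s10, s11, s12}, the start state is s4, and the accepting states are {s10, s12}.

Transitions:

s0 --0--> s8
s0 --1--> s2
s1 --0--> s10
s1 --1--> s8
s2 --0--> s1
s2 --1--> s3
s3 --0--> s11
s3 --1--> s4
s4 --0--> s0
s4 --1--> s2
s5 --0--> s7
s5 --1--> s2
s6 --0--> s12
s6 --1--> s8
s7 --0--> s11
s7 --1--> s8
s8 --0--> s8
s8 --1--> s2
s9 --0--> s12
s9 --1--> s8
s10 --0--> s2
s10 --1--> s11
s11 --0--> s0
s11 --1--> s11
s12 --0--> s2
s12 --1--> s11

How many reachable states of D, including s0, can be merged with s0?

Reachable states from the start: {s0,s1,s2,s3,s4,s8,s10,s11}. Unreachable: {s5,s6,s7,s9,s12} — drop them.
Start with accepting vs non-accepting: {s10} | {s0,s1,s2,s3,s4,s8,s11}.
Refine {s0,s1,s2,s3,s4,s8,s11} on symbol 0: members go to different blocks, giving {s0,s2,s3,s4,s8,s11} and {s1}.
On input 0, block {s0,s2,s3,s4,s8,s11} splits into {s0,s3,s4,s8,s11} and {s2}.
On input 1, block {s0,s3,s4,s8,s11} splits into {s0,s4,s8} and {s3,s11}.
Split {s3,s11} by δ(·,0) → {s3} and {s11}.
The partition is now stable with 6 blocks: {s10} | {s0,s4,s8} | {s1} | {s2} | {s3} | {s11}.
State s0 belongs to the block {s0,s4,s8}, which has 3 states.

3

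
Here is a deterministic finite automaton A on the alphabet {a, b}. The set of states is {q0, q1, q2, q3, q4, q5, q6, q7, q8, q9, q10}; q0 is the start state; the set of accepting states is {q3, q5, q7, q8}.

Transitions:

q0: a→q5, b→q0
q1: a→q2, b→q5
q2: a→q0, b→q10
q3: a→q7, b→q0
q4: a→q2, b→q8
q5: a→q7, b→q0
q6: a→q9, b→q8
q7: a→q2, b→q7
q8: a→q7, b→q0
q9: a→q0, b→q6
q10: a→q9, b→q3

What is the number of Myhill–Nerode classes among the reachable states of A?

5

First remove the unreachable states {q1,q4}; 9 states remain.
Start with accepting vs non-accepting: {q3,q5,q7,q8} | {q0,q2,q6,q9,q10}.
Refine {q3,q5,q7,q8} on symbol a: members go to different blocks, giving {q3,q5,q8} and {q7}.
Refine {q0,q2,q6,q9,q10} on symbol a: members go to different blocks, giving {q2,q6,q9,q10} and {q0}.
Split {q2,q6,q9,q10} by δ(·,a) → {q2,q9} and {q6,q10}.
No further refinement is possible. Final partition (5 blocks): {q3,q5,q8} | {q2,q9} | {q7} | {q0} | {q6,q10}.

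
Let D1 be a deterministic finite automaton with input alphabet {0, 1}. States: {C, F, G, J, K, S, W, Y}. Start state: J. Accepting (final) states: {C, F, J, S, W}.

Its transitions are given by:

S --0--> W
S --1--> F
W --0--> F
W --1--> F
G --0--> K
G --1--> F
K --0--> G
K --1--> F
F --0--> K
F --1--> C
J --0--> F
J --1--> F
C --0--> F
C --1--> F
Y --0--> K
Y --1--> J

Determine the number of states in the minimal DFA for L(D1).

States {S,W,Y} cannot be reached from the start state, so discard them.
P0 = {C,F,J} | {G,K}.
Refine {C,F,J} on symbol 0: members go to different blocks, giving {C,J} and {F}.
The partition is now stable with 3 blocks: {C,J} | {G,K} | {F}.

3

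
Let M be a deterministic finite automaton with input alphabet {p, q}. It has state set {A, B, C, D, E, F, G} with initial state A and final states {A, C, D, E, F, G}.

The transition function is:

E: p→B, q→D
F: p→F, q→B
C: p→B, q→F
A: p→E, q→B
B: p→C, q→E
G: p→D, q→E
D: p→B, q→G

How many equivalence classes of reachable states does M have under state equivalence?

Every state is reachable, so we keep all 7.
Start with accepting vs non-accepting: {A,C,D,E,F,G} | {B}.
On input p, block {A,C,D,E,F,G} splits into {A,F,G} and {C,D,E}.
Split {A,F,G} by δ(·,p) → {A,G} and {F}.
Split {A,G} by δ(·,q) → {A} and {G}.
Split {C,D,E} by δ(·,q) → {C} and {D} and {E}.
Stable partition: {A} | {B} | {C} | {F} | {G} | {D} | {E} — 7 equivalence classes.

7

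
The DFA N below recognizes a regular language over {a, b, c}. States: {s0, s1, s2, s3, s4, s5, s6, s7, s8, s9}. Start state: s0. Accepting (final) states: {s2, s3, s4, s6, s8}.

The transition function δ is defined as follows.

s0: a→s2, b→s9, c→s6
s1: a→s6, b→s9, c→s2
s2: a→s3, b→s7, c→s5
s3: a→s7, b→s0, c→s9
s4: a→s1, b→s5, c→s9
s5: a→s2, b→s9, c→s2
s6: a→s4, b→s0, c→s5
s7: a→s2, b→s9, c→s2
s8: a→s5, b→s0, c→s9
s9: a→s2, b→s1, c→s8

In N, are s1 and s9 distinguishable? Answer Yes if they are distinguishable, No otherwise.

Every state is reachable, so we keep all 10.
Start with accepting vs non-accepting: {s2,s3,s4,s6,s8} | {s0,s1,s5,s7,s9}.
On input a, block {s2,s3,s4,s6,s8} splits into {s3,s4,s8} and {s2,s6}.
On input c, block {s0,s1,s5,s7,s9} splits into {s0,s1,s5,s7} and {s9}.
No further refinement is possible. Final partition (4 blocks): {s3,s4,s8} | {s0,s1,s5,s7} | {s2,s6} | {s9}.
s1 and s9 end up in different blocks, so they are distinguishable. For instance, the string 'ca' is accepted from only s1.

Yes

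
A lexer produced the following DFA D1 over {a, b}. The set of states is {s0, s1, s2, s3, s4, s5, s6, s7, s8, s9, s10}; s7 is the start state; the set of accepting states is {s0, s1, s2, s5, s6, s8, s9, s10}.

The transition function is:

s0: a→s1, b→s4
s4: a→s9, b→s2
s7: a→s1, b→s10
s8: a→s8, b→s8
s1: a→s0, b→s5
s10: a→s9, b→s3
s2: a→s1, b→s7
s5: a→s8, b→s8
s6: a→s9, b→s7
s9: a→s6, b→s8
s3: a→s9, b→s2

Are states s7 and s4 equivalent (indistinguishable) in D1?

Every state is reachable, so we keep all 11.
Start with accepting vs non-accepting: {s0,s1,s2,s5,s6,s8,s9,s10} | {s3,s4,s7}.
Refine {s0,s1,s2,s5,s6,s8,s9,s10} on symbol b: members go to different blocks, giving {s0,s2,s6,s10} and {s1,s5,s8,s9}.
Refine {s1,s5,s8,s9} on symbol a: members go to different blocks, giving {s1,s9} and {s5,s8}.
Stable partition: {s0,s2,s6,s10} | {s3,s4,s7} | {s1,s9} | {s5,s8} — 4 equivalence classes.
s7 and s4 lie in the same block of the stable partition, so they are equivalent — no string distinguishes them.

Yes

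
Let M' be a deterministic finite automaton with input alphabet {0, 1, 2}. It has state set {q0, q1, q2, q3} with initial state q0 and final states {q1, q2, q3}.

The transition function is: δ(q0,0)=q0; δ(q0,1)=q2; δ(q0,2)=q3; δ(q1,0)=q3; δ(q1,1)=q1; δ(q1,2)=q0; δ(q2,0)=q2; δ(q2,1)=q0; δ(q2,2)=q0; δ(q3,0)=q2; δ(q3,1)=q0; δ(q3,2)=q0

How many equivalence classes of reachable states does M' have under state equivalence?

States {q1} cannot be reached from the start state, so discard them.
Initial partition by acceptance: {q2,q3} | {q0}.
Stable partition: {q2,q3} | {q0} — 2 equivalence classes.

2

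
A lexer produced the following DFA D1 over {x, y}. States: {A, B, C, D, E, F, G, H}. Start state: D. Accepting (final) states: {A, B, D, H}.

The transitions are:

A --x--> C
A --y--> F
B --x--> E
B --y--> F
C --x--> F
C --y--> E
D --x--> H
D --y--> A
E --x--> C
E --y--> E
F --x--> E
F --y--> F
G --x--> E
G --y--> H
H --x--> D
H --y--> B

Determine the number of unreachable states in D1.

No path from D leads to G; the other 7 states are all reachable.

1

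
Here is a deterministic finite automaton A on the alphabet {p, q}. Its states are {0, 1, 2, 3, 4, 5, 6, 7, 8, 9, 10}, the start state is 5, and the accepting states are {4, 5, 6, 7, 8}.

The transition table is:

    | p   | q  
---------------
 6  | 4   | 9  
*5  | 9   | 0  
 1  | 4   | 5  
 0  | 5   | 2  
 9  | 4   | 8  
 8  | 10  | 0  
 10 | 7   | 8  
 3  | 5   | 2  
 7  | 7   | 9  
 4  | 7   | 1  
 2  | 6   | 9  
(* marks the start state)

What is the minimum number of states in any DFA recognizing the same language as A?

5

First remove the unreachable states {3}; 10 states remain.
Initial partition by acceptance: {4,5,6,7,8} | {0,1,2,9,10}.
Refine {4,5,6,7,8} on symbol p: members go to different blocks, giving {4,6,7} and {5,8}.
On input p, block {0,1,2,9,10} splits into {1,2,9,10} and {0}.
On input q, block {1,2,9,10} splits into {1,9,10} and {2}.
No further refinement is possible. Final partition (5 blocks): {4,6,7} | {1,9,10} | {5,8} | {0} | {2}.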